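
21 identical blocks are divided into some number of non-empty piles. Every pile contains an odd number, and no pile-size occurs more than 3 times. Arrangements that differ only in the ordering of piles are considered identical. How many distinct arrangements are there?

32

There are too many to list fully; the first 12 (by largest part) are:
21
19, 1, 1
17, 3, 1
15, 5, 1
15, 3, 3
15, 3, 1, 1, 1
13, 7, 1
13, 5, 3
13, 5, 1, 1, 1
13, 3, 3, 1, 1
11, 9, 1
11, 7, 3
…and 20 more, for 32 total.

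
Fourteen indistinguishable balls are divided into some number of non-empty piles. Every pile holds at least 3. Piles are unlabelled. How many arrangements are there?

They are:
14
11+3
10+4
9+5
8+6
8+3+3
7+7
7+4+3
6+5+3
6+4+4
5+5+4
5+3+3+3
4+4+3+3
That's 13 in total.

13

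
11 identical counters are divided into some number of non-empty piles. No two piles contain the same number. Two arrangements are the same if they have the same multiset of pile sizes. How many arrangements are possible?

Enumerating:
11
10+1
9+2
8+3
8+2+1
7+4
7+3+1
6+5
6+4+1
6+3+2
5+4+2
5+3+2+1
That's 12 in total.

12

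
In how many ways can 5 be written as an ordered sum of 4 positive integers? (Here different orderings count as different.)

Equivalently, choose which 3 of the 4 gaps become plus signs: C(4,3) = 4.

4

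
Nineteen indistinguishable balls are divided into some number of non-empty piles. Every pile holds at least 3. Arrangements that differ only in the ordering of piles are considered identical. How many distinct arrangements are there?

39

There are too many to list fully; the first 12 (by largest part) are:
19
3,16
4,15
5,14
6,13
3,3,13
7,12
3,4,12
8,11
3,5,11
4,4,11
9,10
…and 27 more, for 39 total.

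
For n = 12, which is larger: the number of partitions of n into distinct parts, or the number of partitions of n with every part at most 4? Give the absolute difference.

Partitions of 12 into distinct parts: 15.
Partitions of 12 with every part at most 4: 34.
|15 − 34| = 19.

19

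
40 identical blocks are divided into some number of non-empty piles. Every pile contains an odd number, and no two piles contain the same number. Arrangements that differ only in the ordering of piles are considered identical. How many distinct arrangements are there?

There are too many to list fully; the first 12 (by largest part) are:
1+39
3+37
5+35
7+33
9+31
1+3+5+31
11+29
1+3+7+29
13+27
1+3+9+27
1+5+7+27
15+25
…and 34 more, for 46 total.

46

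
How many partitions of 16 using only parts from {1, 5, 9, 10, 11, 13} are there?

11

They are:
13,1,1,1
11,5
11,1,1,1,1,1
10,5,1
10,1,1,1,1,1,1
9,5,1,1
9,1,1,1,1,1,1,1
5,5,5,1
5,5,1,1,1,1,1,1
5,1,1,1,1,1,1,1,1,1,1,1
1,1,1,1,1,1,1,1,1,1,1,1,1,1,1,1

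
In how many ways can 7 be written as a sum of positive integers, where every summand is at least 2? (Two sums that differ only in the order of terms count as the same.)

4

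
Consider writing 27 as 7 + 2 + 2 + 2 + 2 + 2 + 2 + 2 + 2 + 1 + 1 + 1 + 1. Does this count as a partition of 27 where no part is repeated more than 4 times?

No

The parts sum to 27, and the condition 'no summand is used more than 4 times' is violated.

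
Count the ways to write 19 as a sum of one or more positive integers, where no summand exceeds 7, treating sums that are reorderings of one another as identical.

There are 300 such partitions.

300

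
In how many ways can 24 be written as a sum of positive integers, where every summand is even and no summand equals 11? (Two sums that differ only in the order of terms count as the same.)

77

Enumerating by decreasing first part gives 77 partitions in all.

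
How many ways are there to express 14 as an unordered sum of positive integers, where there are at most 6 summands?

90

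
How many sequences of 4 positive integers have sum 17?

Equivalently, choose which 3 of the 16 gaps become plus signs: C(16,3) = 560.

560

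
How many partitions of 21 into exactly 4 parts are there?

72

There are 72 such partitions.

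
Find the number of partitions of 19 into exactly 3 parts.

There are too many to list fully; the first 12 (by largest part) are:
17, 1, 1
16, 2, 1
15, 3, 1
15, 2, 2
14, 4, 1
14, 3, 2
13, 5, 1
13, 4, 2
13, 3, 3
12, 6, 1
12, 5, 2
12, 4, 3
…and 18 more, for 30 total.

30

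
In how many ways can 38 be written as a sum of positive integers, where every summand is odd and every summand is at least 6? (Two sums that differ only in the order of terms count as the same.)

Enumerating:
31,7
29,9
27,11
25,13
23,15
21,17
19,19
17,7,7,7
15,9,7,7
13,11,7,7
13,9,9,7
11,11,9,7
11,9,9,9

13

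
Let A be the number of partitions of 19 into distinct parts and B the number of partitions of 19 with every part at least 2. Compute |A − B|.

51

Partitions of 19 into distinct parts: 54.
Partitions of 19 with every part at least 2: 105.
|54 − 105| = 51.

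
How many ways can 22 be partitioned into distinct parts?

89

Direct enumeration gives 89 partitions.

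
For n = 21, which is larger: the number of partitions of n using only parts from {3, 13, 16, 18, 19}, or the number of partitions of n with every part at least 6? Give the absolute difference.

7

Partitions of 21 using only parts from {3, 13, 16, 18, 19}: 2.
Partitions of 21 with every part at least 6: 9.
|2 − 9| = 7.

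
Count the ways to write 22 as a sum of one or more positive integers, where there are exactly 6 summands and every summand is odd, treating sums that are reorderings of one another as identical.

20

Listing the qualifying partitions of 22:
17 + 1 + 1 + 1 + 1 + 1
15 + 3 + 1 + 1 + 1 + 1
13 + 5 + 1 + 1 + 1 + 1
13 + 3 + 3 + 1 + 1 + 1
11 + 7 + 1 + 1 + 1 + 1
11 + 5 + 3 + 1 + 1 + 1
11 + 3 + 3 + 3 + 1 + 1
9 + 9 + 1 + 1 + 1 + 1
9 + 7 + 3 + 1 + 1 + 1
9 + 5 + 5 + 1 + 1 + 1
9 + 5 + 3 + 3 + 1 + 1
9 + 3 + 3 + 3 + 3 + 1
7 + 7 + 5 + 1 + 1 + 1
7 + 7 + 3 + 3 + 1 + 1
7 + 5 + 5 + 3 + 1 + 1
7 + 5 + 3 + 3 + 3 + 1
7 + 3 + 3 + 3 + 3 + 3
5 + 5 + 5 + 5 + 1 + 1
5 + 5 + 5 + 3 + 3 + 1
5 + 5 + 3 + 3 + 3 + 3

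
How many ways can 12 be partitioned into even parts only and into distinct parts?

Listing the qualifying partitions of 12:
12
2, 10
4, 8
2, 4, 6

4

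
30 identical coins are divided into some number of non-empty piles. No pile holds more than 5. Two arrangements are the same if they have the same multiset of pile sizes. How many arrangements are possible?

674

Direct enumeration gives 674 partitions.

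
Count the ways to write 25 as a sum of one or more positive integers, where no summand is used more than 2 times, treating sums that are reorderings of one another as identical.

513

Systematic enumeration (by largest part, then next-largest, …) yields 513.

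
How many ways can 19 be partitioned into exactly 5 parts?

70

A partial list (first 12 by largest part):
15, 1, 1, 1, 1
14, 2, 1, 1, 1
13, 3, 1, 1, 1
13, 2, 2, 1, 1
12, 4, 1, 1, 1
12, 3, 2, 1, 1
12, 2, 2, 2, 1
11, 5, 1, 1, 1
11, 4, 2, 1, 1
11, 3, 3, 1, 1
11, 3, 2, 2, 1
11, 2, 2, 2, 2
…and 58 more, for 70 total.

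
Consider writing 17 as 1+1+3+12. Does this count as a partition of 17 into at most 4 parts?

Yes

The parts sum to 17, and the condition 'there are at most 4 summands' holds.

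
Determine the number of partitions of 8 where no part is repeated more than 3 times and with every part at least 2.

The partitions of 8 that satisfy the conditions:
8
6,2
5,3
4,4
4,2,2
3,3,2
That's 6 in total.

6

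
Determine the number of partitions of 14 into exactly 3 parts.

16

Enumerating:
12+1+1
11+2+1
10+3+1
10+2+2
9+4+1
9+3+2
8+5+1
8+4+2
8+3+3
7+6+1
7+5+2
7+4+3
6+6+2
6+5+3
6+4+4
5+5+4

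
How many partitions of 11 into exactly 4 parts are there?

11

They are:
1, 1, 1, 8
1, 1, 2, 7
1, 1, 3, 6
1, 2, 2, 6
1, 1, 4, 5
1, 2, 3, 5
2, 2, 2, 5
1, 2, 4, 4
1, 3, 3, 4
2, 2, 3, 4
2, 3, 3, 3
That's 11 in total.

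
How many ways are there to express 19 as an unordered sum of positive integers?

Systematic enumeration (by largest part, then next-largest, …) yields 490.

490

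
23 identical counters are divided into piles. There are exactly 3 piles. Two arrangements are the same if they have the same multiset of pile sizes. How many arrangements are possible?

There are too many to list fully; the first 12 (by largest part) are:
21 + 1 + 1
20 + 2 + 1
19 + 3 + 1
19 + 2 + 2
18 + 4 + 1
18 + 3 + 2
17 + 5 + 1
17 + 4 + 2
17 + 3 + 3
16 + 6 + 1
16 + 5 + 2
16 + 4 + 3
…and 32 more, for 44 total.

44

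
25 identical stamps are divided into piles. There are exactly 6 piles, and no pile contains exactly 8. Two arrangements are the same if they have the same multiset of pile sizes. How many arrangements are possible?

Systematic enumeration (by largest part, then next-largest, …) yields 188.

188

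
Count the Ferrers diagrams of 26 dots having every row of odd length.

Systematic enumeration (by largest part, then next-largest, …) yields 165.

165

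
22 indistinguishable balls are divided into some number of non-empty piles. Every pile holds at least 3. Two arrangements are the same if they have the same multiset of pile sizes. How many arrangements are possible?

Enumerating by decreasing first part gives 73 partitions in all.

73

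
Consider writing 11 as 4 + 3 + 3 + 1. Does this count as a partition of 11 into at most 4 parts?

The parts sum to 11, and the condition 'there are at most 4 summands' holds.

Yes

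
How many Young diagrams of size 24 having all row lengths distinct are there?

There are 122 such partitions.

122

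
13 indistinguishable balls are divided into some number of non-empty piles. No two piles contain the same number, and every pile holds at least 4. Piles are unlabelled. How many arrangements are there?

4

They are:
13
9, 4
8, 5
7, 6
That's 4 in total.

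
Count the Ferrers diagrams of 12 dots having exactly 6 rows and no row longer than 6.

Enumerating:
6+2+1+1+1+1
5+3+1+1+1+1
5+2+2+1+1+1
4+4+1+1+1+1
4+3+2+1+1+1
4+2+2+2+1+1
3+3+3+1+1+1
3+3+2+2+1+1
3+2+2+2+2+1
2+2+2+2+2+2

10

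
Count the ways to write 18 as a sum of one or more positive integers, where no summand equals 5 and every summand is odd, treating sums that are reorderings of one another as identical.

28

There are too many to list fully; the first 12 (by largest part) are:
17,1
15,3
15,1,1,1
13,3,1,1
13,1,1,1,1,1
11,7
11,3,3,1
11,3,1,1,1,1
11,1,1,1,1,1,1,1
9,9
9,7,1,1
9,3,3,3
…and 16 more, for 28 total.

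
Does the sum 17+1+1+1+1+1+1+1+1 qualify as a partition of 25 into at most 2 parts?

No

The parts sum to 25, and the condition 'there are at most 2 summands' is violated.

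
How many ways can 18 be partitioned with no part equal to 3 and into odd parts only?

Enumerating:
17+1
15+1+1+1
13+5
13+1+1+1+1+1
11+7
11+5+1+1
11+1+1+1+1+1+1+1
9+9
9+7+1+1
9+5+1+1+1+1
9+1+1+1+1+1+1+1+1+1
7+7+1+1+1+1
7+5+5+1
7+5+1+1+1+1+1+1
7+1+1+1+1+1+1+1+1+1+1+1
5+5+5+1+1+1
5+5+1+1+1+1+1+1+1+1
5+1+1+1+1+1+1+1+1+1+1+1+1+1
1+1+1+1+1+1+1+1+1+1+1+1+1+1+1+1+1+1

19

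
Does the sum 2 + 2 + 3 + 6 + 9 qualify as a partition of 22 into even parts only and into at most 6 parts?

The parts sum to 22, and the condition 'every summand is even' is violated.

No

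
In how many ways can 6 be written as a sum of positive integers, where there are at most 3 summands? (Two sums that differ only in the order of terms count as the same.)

7

Enumerating:
6
5,1
4,2
4,1,1
3,3
3,2,1
2,2,2
Counting gives 7.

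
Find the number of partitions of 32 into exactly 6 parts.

Direct enumeration gives 709 partitions.

709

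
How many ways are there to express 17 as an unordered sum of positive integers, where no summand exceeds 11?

278

There are 278 such partitions.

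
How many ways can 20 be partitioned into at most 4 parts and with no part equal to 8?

Systematic enumeration (by largest part, then next-largest, …) yields 89.

89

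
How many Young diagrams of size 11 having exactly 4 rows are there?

Listing the qualifying partitions of 11:
1+1+1+8
1+1+2+7
1+1+3+6
1+2+2+6
1+1+4+5
1+2+3+5
2+2+2+5
1+2+4+4
1+3+3+4
2+2+3+4
2+3+3+3
Counting gives 11.

11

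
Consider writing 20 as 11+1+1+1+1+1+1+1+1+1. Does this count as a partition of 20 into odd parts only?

Yes

The parts sum to 20, and the condition 'every summand is odd' holds.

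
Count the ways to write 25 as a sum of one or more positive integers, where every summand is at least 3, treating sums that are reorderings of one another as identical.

130

Direct enumeration gives 130 partitions.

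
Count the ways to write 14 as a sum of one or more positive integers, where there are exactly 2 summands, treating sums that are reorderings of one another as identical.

Listing the qualifying partitions of 14:
13,1
12,2
11,3
10,4
9,5
8,6
7,7

7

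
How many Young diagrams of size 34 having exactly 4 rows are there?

297

There are 297 such partitions.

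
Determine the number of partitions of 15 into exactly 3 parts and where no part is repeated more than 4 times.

19

Enumerating:
13+1+1
12+2+1
11+3+1
11+2+2
10+4+1
10+3+2
9+5+1
9+4+2
9+3+3
8+6+1
8+5+2
8+4+3
7+7+1
7+6+2
7+5+3
7+4+4
6+6+3
6+5+4
5+5+5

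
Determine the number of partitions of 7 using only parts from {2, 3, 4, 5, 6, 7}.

Listing the qualifying partitions of 7:
7
5,2
4,3
3,2,2
That's 4 in total.

4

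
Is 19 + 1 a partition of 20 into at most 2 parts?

The parts sum to 20, and the condition 'there are at most 2 summands' holds.

Yes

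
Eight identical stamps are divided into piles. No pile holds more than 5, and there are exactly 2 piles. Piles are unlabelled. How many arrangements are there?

2

Listing the qualifying partitions of 8:
5+3
4+4
Counting gives 2.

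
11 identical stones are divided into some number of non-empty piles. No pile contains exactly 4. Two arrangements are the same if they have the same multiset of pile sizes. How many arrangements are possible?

41

There are too many to list fully; the first 12 (by largest part) are:
11
10 + 1
9 + 2
9 + 1 + 1
8 + 3
8 + 2 + 1
8 + 1 + 1 + 1
7 + 3 + 1
7 + 2 + 2
7 + 2 + 1 + 1
7 + 1 + 1 + 1 + 1
6 + 5
…and 29 more, for 41 total.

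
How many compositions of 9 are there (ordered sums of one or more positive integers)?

256

The number of compositions of n is 2^(n−1); here 2^8 = 256.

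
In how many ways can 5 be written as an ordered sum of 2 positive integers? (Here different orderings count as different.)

Equivalently, choose which 1 of the 4 gaps become plus signs: C(4,1) = 4.

4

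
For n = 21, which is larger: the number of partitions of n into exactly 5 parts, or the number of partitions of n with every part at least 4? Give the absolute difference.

74

Partitions of 21 into exactly 5 parts: 101.
Partitions of 21 with every part at least 4: 27.
|101 − 27| = 74.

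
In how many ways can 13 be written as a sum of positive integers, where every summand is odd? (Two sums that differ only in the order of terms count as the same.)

The partitions of 13 that satisfy the conditions:
13
1,1,11
1,3,9
1,1,1,1,9
1,5,7
3,3,7
1,1,1,3,7
1,1,1,1,1,1,7
3,5,5
1,1,1,5,5
1,1,3,3,5
1,1,1,1,1,3,5
1,1,1,1,1,1,1,1,5
1,3,3,3,3
1,1,1,1,3,3,3
1,1,1,1,1,1,1,3,3
1,1,1,1,1,1,1,1,1,1,3
1,1,1,1,1,1,1,1,1,1,1,1,1

18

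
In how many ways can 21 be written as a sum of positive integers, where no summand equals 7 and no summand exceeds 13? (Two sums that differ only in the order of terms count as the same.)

A full systematic count gives 613.

613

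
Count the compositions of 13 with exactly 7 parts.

A composition of 13 into 7 positive parts is chosen by placing 6 dividers among the 12 gaps between 13 units: C(12,6) = 924.

924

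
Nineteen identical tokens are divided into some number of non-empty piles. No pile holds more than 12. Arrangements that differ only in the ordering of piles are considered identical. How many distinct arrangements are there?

460

A full systematic count gives 460.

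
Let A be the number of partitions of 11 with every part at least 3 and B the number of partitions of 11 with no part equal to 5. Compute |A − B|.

Partitions of 11 with every part at least 3: 6.
Partitions of 11 with no part equal to 5: 45.
|6 − 45| = 39.

39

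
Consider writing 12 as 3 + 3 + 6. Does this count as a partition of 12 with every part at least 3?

Yes

The parts sum to 12, and the condition 'every summand is at least 3' holds.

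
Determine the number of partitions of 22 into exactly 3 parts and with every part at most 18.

A partial list (first 12 by largest part):
18 + 3 + 1
18 + 2 + 2
17 + 4 + 1
17 + 3 + 2
16 + 5 + 1
16 + 4 + 2
16 + 3 + 3
15 + 6 + 1
15 + 5 + 2
15 + 4 + 3
14 + 7 + 1
14 + 6 + 2
…and 26 more, for 38 total.

38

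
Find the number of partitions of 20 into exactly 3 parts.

33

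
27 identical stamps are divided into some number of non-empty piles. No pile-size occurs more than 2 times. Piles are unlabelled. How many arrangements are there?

731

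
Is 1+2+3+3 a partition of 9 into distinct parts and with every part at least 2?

The parts sum to 9, and the condition 'all summands are distinct' is violated.

No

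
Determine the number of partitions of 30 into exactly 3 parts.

Enumerating by decreasing first part gives 75 partitions in all.

75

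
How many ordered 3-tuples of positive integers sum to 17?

A composition of 17 into 3 positive parts is chosen by placing 2 dividers among the 16 gaps between 17 units: C(16,2) = 120.

120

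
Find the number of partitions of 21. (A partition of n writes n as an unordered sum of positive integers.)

792

There are 792 such partitions.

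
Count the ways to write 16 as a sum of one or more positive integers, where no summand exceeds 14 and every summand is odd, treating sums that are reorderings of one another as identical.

A partial list (first 12 by largest part):
13+3
13+1+1+1
11+5
11+3+1+1
11+1+1+1+1+1
9+7
9+5+1+1
9+3+3+1
9+3+1+1+1+1
9+1+1+1+1+1+1+1
7+7+1+1
7+5+3+1
…and 19 more, for 31 total.

31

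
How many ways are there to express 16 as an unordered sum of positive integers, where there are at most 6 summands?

There are 136 such partitions.

136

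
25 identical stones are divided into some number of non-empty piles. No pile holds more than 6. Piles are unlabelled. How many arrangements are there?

Counting exhaustively, 612 partitions satisfy the conditions.

612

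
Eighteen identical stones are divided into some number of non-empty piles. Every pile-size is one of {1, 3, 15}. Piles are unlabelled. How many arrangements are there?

Enumerating:
15+3
15+1+1+1
3+3+3+3+3+3
3+3+3+3+3+1+1+1
3+3+3+3+1+1+1+1+1+1
3+3+3+1+1+1+1+1+1+1+1+1
3+3+1+1+1+1+1+1+1+1+1+1+1+1
3+1+1+1+1+1+1+1+1+1+1+1+1+1+1+1
1+1+1+1+1+1+1+1+1+1+1+1+1+1+1+1+1+1
Counting gives 9.

9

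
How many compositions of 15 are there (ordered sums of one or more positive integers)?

Each of the 14 gaps between 15 units is either a break or not: 2^14 = 16384.

16384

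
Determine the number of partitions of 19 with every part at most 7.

A full systematic count gives 300.

300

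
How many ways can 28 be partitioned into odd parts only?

222

Direct enumeration gives 222 partitions.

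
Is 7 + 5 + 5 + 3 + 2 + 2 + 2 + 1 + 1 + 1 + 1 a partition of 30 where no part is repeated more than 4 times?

Yes

The parts sum to 30, and the condition 'no summand is used more than 4 times' holds.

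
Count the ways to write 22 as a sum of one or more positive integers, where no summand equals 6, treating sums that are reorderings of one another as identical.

771

There are 771 such partitions.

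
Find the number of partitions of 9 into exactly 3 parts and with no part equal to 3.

Listing the qualifying partitions of 9:
7, 1, 1
6, 2, 1
5, 2, 2
4, 4, 1
That's 4 in total.

4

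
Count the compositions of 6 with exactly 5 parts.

By stars and bars with positive parts, the count is C(5,4) = 5.

5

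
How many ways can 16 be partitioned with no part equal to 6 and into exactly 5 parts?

A partial list (first 12 by largest part):
1,1,1,1,12
1,1,1,2,11
1,1,1,3,10
1,1,2,2,10
1,1,1,4,9
1,1,2,3,9
1,2,2,2,9
1,1,1,5,8
1,1,2,4,8
1,1,3,3,8
1,2,2,3,8
2,2,2,2,8
…and 16 more, for 28 total.

28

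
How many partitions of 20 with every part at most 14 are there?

608

Systematic enumeration (by largest part, then next-largest, …) yields 608.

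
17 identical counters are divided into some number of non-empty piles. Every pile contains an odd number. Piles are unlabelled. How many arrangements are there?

38

A partial list (first 12 by largest part):
17
1, 1, 15
1, 3, 13
1, 1, 1, 1, 13
1, 5, 11
3, 3, 11
1, 1, 1, 3, 11
1, 1, 1, 1, 1, 1, 11
1, 7, 9
3, 5, 9
1, 1, 1, 5, 9
1, 1, 3, 3, 9
…and 26 more, for 38 total.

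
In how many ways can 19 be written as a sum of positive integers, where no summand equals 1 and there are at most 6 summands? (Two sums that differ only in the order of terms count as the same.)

94

A full systematic count gives 94.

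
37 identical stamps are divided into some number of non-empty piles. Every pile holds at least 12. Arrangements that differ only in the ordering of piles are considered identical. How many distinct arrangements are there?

9

Listing the qualifying partitions of 37:
37
25,12
24,13
23,14
22,15
21,16
20,17
19,18
13,12,12
That's 9 in total.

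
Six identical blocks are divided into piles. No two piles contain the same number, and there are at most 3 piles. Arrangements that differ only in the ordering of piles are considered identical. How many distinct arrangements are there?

The partitions of 6 that satisfy the conditions:
6
5+1
4+2
3+2+1

4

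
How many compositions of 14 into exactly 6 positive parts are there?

By stars and bars with positive parts, the count is C(13,5) = 1287.

1287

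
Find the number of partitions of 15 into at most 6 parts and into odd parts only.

15

Listing the qualifying partitions of 15:
15
1,1,13
1,3,11
1,1,1,1,11
1,5,9
3,3,9
1,1,1,3,9
1,7,7
3,5,7
1,1,1,5,7
1,1,3,3,7
5,5,5
1,1,3,5,5
1,3,3,3,5
3,3,3,3,3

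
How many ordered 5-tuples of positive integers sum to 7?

Place 4 bars in the 6 internal gaps of a row of 7 dots: C(6,4) = 15.

15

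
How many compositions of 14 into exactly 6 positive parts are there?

1287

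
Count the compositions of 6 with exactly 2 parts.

5

Place 1 bars in the 5 internal gaps of a row of 6 dots: C(5,1) = 5.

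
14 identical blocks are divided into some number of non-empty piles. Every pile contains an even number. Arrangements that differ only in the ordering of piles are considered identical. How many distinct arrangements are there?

15

They are:
14
2+12
4+10
2+2+10
6+8
2+4+8
2+2+2+8
2+6+6
4+4+6
2+2+4+6
2+2+2+2+6
2+4+4+4
2+2+2+4+4
2+2+2+2+2+4
2+2+2+2+2+2+2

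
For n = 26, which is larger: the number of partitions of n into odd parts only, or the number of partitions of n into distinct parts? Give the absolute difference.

Partitions of 26 into odd parts only: 165.
Partitions of 26 into distinct parts: 165.
|165 − 165| = 0.

0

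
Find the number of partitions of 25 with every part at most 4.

Direct enumeration gives 185 partitions.

185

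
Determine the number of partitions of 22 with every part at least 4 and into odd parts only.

They are:
17,5
15,7
13,9
11,11
7,5,5,5

5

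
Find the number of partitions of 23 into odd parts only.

104

A full systematic count gives 104.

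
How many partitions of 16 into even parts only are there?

The partitions of 16 that satisfy the conditions:
16
14+2
12+4
12+2+2
10+6
10+4+2
10+2+2+2
8+8
8+6+2
8+4+4
8+4+2+2
8+2+2+2+2
6+6+4
6+6+2+2
6+4+4+2
6+4+2+2+2
6+2+2+2+2+2
4+4+4+4
4+4+4+2+2
4+4+2+2+2+2
4+2+2+2+2+2+2
2+2+2+2+2+2+2+2

22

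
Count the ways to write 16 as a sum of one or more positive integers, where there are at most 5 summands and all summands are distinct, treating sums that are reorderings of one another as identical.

32

A partial list (first 12 by largest part):
16
1+15
2+14
3+13
1+2+13
4+12
1+3+12
5+11
1+4+11
2+3+11
6+10
1+5+10
…and 20 more, for 32 total.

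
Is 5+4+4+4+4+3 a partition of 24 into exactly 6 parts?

The parts sum to 24, and the condition 'there are exactly 6 summands' holds.

Yes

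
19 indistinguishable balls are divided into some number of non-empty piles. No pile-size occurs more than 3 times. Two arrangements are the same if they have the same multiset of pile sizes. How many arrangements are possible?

Systematic enumeration (by largest part, then next-largest, …) yields 258.

258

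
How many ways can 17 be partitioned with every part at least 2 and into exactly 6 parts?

7

They are:
7,2,2,2,2,2
6,3,2,2,2,2
5,4,2,2,2,2
5,3,3,2,2,2
4,4,3,2,2,2
4,3,3,3,2,2
3,3,3,3,3,2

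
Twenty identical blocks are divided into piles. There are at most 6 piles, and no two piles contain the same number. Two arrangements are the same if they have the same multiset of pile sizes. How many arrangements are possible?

There are too many to list fully; the first 12 (by largest part) are:
20
19,1
18,2
17,3
17,2,1
16,4
16,3,1
15,5
15,4,1
15,3,2
14,6
14,5,1
…and 52 more, for 64 total.

64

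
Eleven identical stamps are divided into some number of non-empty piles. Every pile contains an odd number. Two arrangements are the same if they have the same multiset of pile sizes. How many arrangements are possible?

The partitions of 11 that satisfy the conditions:
11
9, 1, 1
7, 3, 1
7, 1, 1, 1, 1
5, 5, 1
5, 3, 3
5, 3, 1, 1, 1
5, 1, 1, 1, 1, 1, 1
3, 3, 3, 1, 1
3, 3, 1, 1, 1, 1, 1
3, 1, 1, 1, 1, 1, 1, 1, 1
1, 1, 1, 1, 1, 1, 1, 1, 1, 1, 1
That's 12 in total.

12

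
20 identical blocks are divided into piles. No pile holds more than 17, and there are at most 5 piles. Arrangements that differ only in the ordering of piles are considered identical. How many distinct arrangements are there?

188

There are 188 such partitions.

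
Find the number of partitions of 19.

490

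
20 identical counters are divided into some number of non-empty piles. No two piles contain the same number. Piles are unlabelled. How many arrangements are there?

64

A partial list (first 12 by largest part):
20
19,1
18,2
17,3
17,2,1
16,4
16,3,1
15,5
15,4,1
15,3,2
14,6
14,5,1
…and 52 more, for 64 total.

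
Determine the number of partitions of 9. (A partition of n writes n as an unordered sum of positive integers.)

30

There are too many to list fully; the first 12 (by largest part) are:
9
1 + 8
2 + 7
1 + 1 + 7
3 + 6
1 + 2 + 6
1 + 1 + 1 + 6
4 + 5
1 + 3 + 5
2 + 2 + 5
1 + 1 + 2 + 5
1 + 1 + 1 + 1 + 5
…and 18 more, for 30 total.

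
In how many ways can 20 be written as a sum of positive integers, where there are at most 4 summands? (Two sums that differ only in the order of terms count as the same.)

108

Enumerating by decreasing first part gives 108 partitions in all.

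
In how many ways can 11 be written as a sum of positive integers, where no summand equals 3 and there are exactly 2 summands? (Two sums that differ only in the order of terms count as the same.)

4

The partitions of 11 that satisfy the conditions:
10,1
9,2
7,4
6,5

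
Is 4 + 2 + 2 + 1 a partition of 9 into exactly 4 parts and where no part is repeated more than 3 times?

The parts sum to 9, and the condition 'there are exactly 4 summands' holds; the condition 'no summand is used more than 3 times' holds.

Yes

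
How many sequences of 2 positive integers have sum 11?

Place 1 bars in the 10 internal gaps of a row of 11 dots: C(10,1) = 10.

10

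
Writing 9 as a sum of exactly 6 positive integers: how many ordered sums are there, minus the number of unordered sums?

53

Compositions: C(8,5) = 56.
Unordered (partitions into 6 parts): 3.
Difference: 56 − 3 = 53.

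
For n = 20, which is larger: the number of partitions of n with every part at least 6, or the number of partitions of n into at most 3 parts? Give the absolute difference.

36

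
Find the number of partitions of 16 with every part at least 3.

The partitions of 16 that satisfy the conditions:
16
13+3
12+4
11+5
10+6
10+3+3
9+7
9+4+3
8+8
8+5+3
8+4+4
7+6+3
7+5+4
7+3+3+3
6+6+4
6+5+5
6+4+3+3
5+5+3+3
5+4+4+3
4+4+4+4
4+3+3+3+3

21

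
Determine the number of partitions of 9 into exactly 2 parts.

They are:
8,1
7,2
6,3
5,4

4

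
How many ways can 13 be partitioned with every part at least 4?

5

Listing the qualifying partitions of 13:
13
9,4
8,5
7,6
5,4,4
That's 5 in total.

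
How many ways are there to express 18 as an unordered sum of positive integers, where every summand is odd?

46

There are too many to list fully; the first 12 (by largest part) are:
17+1
15+3
15+1+1+1
13+5
13+3+1+1
13+1+1+1+1+1
11+7
11+5+1+1
11+3+3+1
11+3+1+1+1+1
11+1+1+1+1+1+1+1
9+9
…and 34 more, for 46 total.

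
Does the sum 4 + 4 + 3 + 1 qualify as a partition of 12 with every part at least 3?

No

The parts sum to 12, and the condition 'every summand is at least 3' is violated.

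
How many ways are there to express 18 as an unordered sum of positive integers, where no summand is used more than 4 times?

262

There are 262 such partitions.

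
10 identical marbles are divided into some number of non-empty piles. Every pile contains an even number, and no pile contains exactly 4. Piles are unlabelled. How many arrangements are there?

4

The partitions of 10 that satisfy the conditions:
10
8,2
6,2,2
2,2,2,2,2
That's 4 in total.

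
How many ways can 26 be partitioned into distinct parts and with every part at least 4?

A partial list (first 12 by largest part):
26
4, 22
5, 21
6, 20
7, 19
8, 18
9, 17
4, 5, 17
10, 16
4, 6, 16
11, 15
4, 7, 15
…and 19 more, for 31 total.

31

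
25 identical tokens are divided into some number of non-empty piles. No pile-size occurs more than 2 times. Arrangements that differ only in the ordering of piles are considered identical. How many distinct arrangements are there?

513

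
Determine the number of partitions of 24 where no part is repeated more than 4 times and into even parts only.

60

A partial list (first 12 by largest part):
24
22, 2
20, 4
20, 2, 2
18, 6
18, 4, 2
18, 2, 2, 2
16, 8
16, 6, 2
16, 4, 4
16, 4, 2, 2
16, 2, 2, 2, 2
…and 48 more, for 60 total.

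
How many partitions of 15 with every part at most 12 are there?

Systematic enumeration (by largest part, then next-largest, …) yields 172.

172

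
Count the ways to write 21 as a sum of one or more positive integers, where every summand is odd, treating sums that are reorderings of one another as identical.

76

Counting exhaustively, 76 partitions satisfy the conditions.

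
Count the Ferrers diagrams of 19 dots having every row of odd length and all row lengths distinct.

6

The partitions of 19 that satisfy the conditions:
19
15+3+1
13+5+1
11+7+1
11+5+3
9+7+3
Counting gives 6.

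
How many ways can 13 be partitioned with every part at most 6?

71

There are 71 such partitions.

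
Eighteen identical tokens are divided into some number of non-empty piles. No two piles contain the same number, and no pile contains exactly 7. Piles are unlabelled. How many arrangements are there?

36

A partial list (first 12 by largest part):
18
17, 1
16, 2
15, 3
15, 2, 1
14, 4
14, 3, 1
13, 5
13, 4, 1
13, 3, 2
12, 6
12, 5, 1
…and 24 more, for 36 total.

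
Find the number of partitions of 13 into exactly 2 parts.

6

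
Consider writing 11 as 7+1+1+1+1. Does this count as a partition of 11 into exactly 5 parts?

The parts sum to 11, and the condition 'there are exactly 5 summands' holds.

Yes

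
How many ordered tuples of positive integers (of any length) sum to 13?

4096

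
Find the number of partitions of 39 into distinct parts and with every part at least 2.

522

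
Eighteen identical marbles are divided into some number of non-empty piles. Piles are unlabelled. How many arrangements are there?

385

Enumerating by decreasing first part gives 385 partitions in all.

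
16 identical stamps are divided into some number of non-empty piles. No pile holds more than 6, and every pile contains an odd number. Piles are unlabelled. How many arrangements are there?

14

Listing the qualifying partitions of 16:
1, 5, 5, 5
3, 3, 5, 5
1, 1, 1, 3, 5, 5
1, 1, 1, 1, 1, 1, 5, 5
1, 1, 3, 3, 3, 5
1, 1, 1, 1, 1, 3, 3, 5
1, 1, 1, 1, 1, 1, 1, 1, 3, 5
1, 1, 1, 1, 1, 1, 1, 1, 1, 1, 1, 5
1, 3, 3, 3, 3, 3
1, 1, 1, 1, 3, 3, 3, 3
1, 1, 1, 1, 1, 1, 1, 3, 3, 3
1, 1, 1, 1, 1, 1, 1, 1, 1, 1, 3, 3
1, 1, 1, 1, 1, 1, 1, 1, 1, 1, 1, 1, 1, 3
1, 1, 1, 1, 1, 1, 1, 1, 1, 1, 1, 1, 1, 1, 1, 1
That's 14 in total.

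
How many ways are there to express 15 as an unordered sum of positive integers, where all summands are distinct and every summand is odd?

4

Listing the qualifying partitions of 15:
15
1+3+11
1+5+9
3+5+7
That's 4 in total.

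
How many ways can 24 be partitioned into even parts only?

77

There are 77 such partitions.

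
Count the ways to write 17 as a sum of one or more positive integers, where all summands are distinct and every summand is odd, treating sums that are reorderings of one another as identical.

They are:
17
1+3+13
1+5+11
1+7+9
3+5+9
Counting gives 5.

5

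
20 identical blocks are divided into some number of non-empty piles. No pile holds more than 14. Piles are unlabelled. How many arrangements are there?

Direct enumeration gives 608 partitions.

608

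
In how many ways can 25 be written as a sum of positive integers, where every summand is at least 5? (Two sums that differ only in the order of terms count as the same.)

30

There are too many to list fully; the first 12 (by largest part) are:
25
20, 5
19, 6
18, 7
17, 8
16, 9
15, 10
15, 5, 5
14, 11
14, 6, 5
13, 12
13, 7, 5
…and 18 more, for 30 total.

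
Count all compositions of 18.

There are 17 gaps and each independently is a cut or not, giving 2^17 = 131072.

131072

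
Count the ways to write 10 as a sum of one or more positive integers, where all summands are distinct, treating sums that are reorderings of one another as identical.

Listing the qualifying partitions of 10:
10
1+9
2+8
3+7
1+2+7
4+6
1+3+6
1+4+5
2+3+5
1+2+3+4

10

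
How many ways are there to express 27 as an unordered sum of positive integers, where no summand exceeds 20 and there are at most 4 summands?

Counting exhaustively, 202 partitions satisfy the conditions.

202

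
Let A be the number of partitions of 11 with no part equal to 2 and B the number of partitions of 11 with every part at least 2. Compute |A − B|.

12

Partitions of 11 with no part equal to 2: 26.
Partitions of 11 with every part at least 2: 14.
|26 − 14| = 12.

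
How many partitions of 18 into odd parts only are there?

A partial list (first 12 by largest part):
1, 17
3, 15
1, 1, 1, 15
5, 13
1, 1, 3, 13
1, 1, 1, 1, 1, 13
7, 11
1, 1, 5, 11
1, 3, 3, 11
1, 1, 1, 1, 3, 11
1, 1, 1, 1, 1, 1, 1, 11
9, 9
…and 34 more, for 46 total.

46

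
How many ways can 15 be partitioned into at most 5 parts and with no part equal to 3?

There are too many to list fully; the first 12 (by largest part) are:
15
14,1
13,2
13,1,1
12,2,1
12,1,1,1
11,4
11,2,2
11,2,1,1
11,1,1,1,1
10,5
10,4,1
…and 38 more, for 50 total.

50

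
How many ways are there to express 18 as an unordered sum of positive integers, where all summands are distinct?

46

A partial list (first 12 by largest part):
18
17 + 1
16 + 2
15 + 3
15 + 2 + 1
14 + 4
14 + 3 + 1
13 + 5
13 + 4 + 1
13 + 3 + 2
12 + 6
12 + 5 + 1
…and 34 more, for 46 total.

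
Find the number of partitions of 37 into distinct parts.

760

There are 760 such partitions.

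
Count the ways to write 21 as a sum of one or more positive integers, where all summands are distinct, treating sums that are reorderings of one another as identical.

Counting exhaustively, 76 partitions satisfy the conditions.

76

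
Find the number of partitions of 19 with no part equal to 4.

Counting exhaustively, 314 partitions satisfy the conditions.

314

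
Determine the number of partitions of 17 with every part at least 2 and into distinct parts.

21

Enumerating:
17
15 + 2
14 + 3
13 + 4
12 + 5
12 + 3 + 2
11 + 6
11 + 4 + 2
10 + 7
10 + 5 + 2
10 + 4 + 3
9 + 8
9 + 6 + 2
9 + 5 + 3
8 + 7 + 2
8 + 6 + 3
8 + 5 + 4
8 + 4 + 3 + 2
7 + 6 + 4
7 + 5 + 3 + 2
6 + 5 + 4 + 2
Counting gives 21.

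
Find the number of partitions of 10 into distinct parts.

Enumerating:
10
9,1
8,2
7,3
7,2,1
6,4
6,3,1
5,4,1
5,3,2
4,3,2,1

10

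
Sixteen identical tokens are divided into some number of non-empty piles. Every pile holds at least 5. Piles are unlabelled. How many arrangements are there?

6

Enumerating:
16
11+5
10+6
9+7
8+8
6+5+5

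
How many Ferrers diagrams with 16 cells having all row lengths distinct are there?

There are too many to list fully; the first 12 (by largest part) are:
16
1 + 15
2 + 14
3 + 13
1 + 2 + 13
4 + 12
1 + 3 + 12
5 + 11
1 + 4 + 11
2 + 3 + 11
6 + 10
1 + 5 + 10
…and 20 more, for 32 total.

32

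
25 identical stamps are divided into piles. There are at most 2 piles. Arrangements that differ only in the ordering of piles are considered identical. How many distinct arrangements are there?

13

Enumerating:
25
1+24
2+23
3+22
4+21
5+20
6+19
7+18
8+17
9+16
10+15
11+14
12+13
Counting gives 13.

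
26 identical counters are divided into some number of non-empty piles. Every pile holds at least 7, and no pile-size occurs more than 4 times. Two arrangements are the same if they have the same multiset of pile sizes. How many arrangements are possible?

13

Listing the qualifying partitions of 26:
26
19,7
18,8
17,9
16,10
15,11
14,12
13,13
12,7,7
11,8,7
10,9,7
10,8,8
9,9,8
Counting gives 13.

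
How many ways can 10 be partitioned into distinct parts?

Listing the qualifying partitions of 10:
10
9+1
8+2
7+3
7+2+1
6+4
6+3+1
5+4+1
5+3+2
4+3+2+1
Counting gives 10.

10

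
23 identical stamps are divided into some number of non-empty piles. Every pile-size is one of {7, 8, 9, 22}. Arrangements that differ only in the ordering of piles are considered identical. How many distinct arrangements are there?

Enumerating:
9+7+7
8+8+7
That's 2 in total.

2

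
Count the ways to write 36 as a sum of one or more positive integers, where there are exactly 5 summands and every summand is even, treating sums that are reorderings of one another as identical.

A partial list (first 12 by largest part):
28+2+2+2+2
26+4+2+2+2
24+6+2+2+2
24+4+4+2+2
22+8+2+2+2
22+6+4+2+2
22+4+4+4+2
20+10+2+2+2
20+8+4+2+2
20+6+6+2+2
20+6+4+4+2
20+4+4+4+4
…and 45 more, for 57 total.

57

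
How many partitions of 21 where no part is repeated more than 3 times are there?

Direct enumeration gives 395 partitions.

395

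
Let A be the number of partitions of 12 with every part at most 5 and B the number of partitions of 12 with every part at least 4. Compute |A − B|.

42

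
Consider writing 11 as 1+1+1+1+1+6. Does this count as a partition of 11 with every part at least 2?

The parts sum to 11, and the condition 'every summand is at least 2' is violated.

No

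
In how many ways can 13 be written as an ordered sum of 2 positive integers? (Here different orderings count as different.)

By stars and bars with positive parts, the count is C(12,1) = 12.

12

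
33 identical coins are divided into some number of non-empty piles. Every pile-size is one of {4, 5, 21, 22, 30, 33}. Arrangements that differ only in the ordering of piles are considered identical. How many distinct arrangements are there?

4

The partitions of 33 that satisfy the conditions:
33
21 + 4 + 4 + 4
5 + 5 + 5 + 5 + 5 + 4 + 4
5 + 4 + 4 + 4 + 4 + 4 + 4 + 4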